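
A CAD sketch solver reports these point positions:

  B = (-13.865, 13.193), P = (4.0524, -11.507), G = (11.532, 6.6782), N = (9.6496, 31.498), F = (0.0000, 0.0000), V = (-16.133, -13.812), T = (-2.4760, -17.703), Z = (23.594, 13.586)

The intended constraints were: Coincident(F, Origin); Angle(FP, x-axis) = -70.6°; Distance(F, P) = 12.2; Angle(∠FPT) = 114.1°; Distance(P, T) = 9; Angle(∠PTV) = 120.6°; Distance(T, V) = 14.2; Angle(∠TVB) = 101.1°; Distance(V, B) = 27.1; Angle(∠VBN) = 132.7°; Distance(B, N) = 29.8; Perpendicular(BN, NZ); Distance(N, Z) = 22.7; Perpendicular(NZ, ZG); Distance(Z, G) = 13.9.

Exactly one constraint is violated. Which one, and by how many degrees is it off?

Perpendicular(NZ, ZG) — off by 8.10°.

F = (0.00, 0.00) ✓; FP at -70.60° ✓; |FP| = 12.20 ✓; ∠FPT = 114.1° ✓; |PT| = 9.001 ✓; ∠PTV = 120.6° ✓; |TV| = 14.20 ✓; ∠TVB = 101.1° ✓; |VB| = 27.10 ✓; ∠VBN = 132.7° ✓; |BN| = 29.80 ✓; ∠(BN, NZ) = 90.00° ✓; |NZ| = 22.70 ✓; ∠(NZ, ZG) = 98.10° ✗; |ZG| = 13.90 ✓.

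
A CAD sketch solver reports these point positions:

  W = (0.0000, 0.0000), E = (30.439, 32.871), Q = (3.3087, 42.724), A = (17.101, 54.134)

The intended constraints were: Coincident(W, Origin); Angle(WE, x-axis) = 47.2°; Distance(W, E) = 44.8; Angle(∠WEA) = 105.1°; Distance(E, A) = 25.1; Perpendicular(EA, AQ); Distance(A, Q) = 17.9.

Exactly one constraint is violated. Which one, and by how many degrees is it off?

Perpendicular(EA, AQ) — off by 7.50°.

W = (0.00, 0.00) ✓; WE at 47.20° ✓; |WE| = 44.80 ✓; ∠WEA = 105.1° ✓; |EA| = 25.10 ✓; ∠(EA, AQ) = 97.50° ✗; |AQ| = 17.90 ✓.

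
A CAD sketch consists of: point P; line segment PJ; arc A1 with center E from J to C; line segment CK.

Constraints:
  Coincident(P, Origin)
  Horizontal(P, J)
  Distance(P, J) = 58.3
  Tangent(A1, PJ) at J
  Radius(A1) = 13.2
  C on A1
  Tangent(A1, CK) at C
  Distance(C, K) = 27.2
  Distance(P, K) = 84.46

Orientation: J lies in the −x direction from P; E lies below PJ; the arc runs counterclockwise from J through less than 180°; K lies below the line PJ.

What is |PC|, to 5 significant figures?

72.242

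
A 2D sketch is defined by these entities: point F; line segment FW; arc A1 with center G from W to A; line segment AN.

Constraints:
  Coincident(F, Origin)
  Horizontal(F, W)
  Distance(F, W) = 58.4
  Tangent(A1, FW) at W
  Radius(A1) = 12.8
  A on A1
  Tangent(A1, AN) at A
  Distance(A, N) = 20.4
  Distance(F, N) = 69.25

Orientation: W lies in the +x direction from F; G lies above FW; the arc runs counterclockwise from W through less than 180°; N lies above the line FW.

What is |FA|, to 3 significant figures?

72.0

Checks: ∠(GW, WF) = 90.00° ✓; |GW| = 12.80 ✓; |GA| = 12.80 ✓; ∠(GA, AN) = 90.00° ✓; |AN| = 20.40 ✓; |FN| = 69.25 ✓.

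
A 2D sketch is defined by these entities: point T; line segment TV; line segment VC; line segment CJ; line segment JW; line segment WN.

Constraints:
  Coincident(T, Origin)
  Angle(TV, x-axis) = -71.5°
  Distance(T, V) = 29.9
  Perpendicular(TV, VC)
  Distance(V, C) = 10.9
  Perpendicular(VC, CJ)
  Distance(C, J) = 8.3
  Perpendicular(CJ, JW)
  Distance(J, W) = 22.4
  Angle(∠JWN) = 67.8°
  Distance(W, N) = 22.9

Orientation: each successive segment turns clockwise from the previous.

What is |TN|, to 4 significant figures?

42.90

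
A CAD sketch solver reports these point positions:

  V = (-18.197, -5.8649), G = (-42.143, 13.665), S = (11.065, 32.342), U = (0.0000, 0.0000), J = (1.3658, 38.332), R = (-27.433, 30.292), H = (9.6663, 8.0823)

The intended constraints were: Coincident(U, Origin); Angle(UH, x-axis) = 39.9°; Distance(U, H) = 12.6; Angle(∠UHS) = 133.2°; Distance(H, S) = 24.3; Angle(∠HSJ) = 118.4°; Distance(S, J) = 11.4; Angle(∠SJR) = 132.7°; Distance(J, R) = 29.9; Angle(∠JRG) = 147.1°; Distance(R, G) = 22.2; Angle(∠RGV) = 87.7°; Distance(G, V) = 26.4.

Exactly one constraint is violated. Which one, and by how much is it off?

Distance(G, V) = 26.4 — off by 4.50.

U = (0.00, 0.00) ✓; UH at 39.90° ✓; |UH| = 12.60 ✓; ∠UHS = 133.2° ✓; |HS| = 24.30 ✓; ∠HSJ = 118.4° ✓; |SJ| = 11.40 ✓; ∠SJR = 132.7° ✓; |JR| = 29.90 ✓; ∠JRG = 147.1° ✓; |RG| = 22.20 ✓; ∠RGV = 87.70° ✓; |GV| = 30.90 ✗.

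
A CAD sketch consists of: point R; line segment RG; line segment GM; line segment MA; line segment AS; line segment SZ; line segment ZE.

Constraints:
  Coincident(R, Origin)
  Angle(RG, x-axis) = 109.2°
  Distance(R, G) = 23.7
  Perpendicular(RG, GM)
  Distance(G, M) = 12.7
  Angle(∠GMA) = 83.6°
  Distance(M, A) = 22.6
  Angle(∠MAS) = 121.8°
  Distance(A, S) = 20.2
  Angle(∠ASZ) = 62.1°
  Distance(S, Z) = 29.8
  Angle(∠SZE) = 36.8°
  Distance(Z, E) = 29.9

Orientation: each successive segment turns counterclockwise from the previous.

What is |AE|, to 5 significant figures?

3.5945

∠ASZ = 62.1° gives SZ at 111.70° from the x-axis; with |SZ| = 29.8, Z = (-0.95919, 23.330). ∠SZE = 36.8° gives ZE at -105.10° from the x-axis; with |ZE| = 29.9, E = (-8.7483, -5.5374). Then |AE| = |E − A| = 3.5945.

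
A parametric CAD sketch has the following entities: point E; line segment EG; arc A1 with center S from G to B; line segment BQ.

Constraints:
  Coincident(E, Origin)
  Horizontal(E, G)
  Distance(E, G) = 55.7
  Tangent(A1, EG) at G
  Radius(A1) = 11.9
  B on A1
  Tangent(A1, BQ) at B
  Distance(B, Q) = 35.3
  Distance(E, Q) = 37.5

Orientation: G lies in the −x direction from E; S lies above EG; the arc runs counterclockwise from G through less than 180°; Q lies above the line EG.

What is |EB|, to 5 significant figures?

47.137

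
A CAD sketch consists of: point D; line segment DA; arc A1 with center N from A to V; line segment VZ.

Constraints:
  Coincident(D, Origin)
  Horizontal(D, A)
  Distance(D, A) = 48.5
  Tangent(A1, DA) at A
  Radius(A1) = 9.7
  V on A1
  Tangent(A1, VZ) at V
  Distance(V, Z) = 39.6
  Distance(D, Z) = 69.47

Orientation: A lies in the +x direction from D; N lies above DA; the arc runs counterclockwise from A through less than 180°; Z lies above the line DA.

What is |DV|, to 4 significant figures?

59.15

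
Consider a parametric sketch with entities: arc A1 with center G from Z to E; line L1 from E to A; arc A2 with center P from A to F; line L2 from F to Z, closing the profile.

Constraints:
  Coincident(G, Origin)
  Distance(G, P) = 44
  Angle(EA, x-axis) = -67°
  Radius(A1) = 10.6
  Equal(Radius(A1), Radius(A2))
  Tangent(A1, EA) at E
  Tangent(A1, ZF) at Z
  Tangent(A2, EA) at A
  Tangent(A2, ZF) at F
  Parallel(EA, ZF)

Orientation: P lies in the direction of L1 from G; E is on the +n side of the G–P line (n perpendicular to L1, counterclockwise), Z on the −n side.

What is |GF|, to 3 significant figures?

45.3

The slot axis is L1's direction at -67.0°, so u = (cos -67.0°, sin -67.0°) = (0.391, -0.921) and n = (−sin -67.0°, cos -67.0°) = (0.921, 0.391). G is at the origin and P lies 44.0 along u from G, so P = 44.0·u = (17.2, -40.5). Tangency of A1 to both parallel lines with radius 10.6 puts E and Z at G ± 10.6·n: E = (9.76, 4.14), Z = (-9.76, -4.14). Equal radii place A and F the same way about P: A = P + 10.6·n = (26.9, -36.4), F = P − 10.6·n = (7.43, -44.6). Then |GF| = |F − G| = 45.3.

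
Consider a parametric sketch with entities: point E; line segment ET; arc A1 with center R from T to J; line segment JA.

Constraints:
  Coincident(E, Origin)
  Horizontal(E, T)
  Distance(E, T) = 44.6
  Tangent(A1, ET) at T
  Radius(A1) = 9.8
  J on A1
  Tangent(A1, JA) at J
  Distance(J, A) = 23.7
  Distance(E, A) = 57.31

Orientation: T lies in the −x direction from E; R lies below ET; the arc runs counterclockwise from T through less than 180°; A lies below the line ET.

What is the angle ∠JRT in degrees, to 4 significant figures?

111.5°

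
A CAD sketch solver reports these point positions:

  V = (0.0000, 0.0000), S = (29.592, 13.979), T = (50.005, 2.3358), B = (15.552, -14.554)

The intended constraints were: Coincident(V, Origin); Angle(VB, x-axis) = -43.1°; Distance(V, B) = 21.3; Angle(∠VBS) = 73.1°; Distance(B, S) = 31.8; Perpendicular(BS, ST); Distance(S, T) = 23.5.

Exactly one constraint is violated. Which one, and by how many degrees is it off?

Perpendicular(BS, ST) — off by 3.50°.

V = (0.00, 0.00) ✓; VB at -43.10° ✓; |VB| = 21.30 ✓; ∠VBS = 73.10° ✓; |BS| = 31.80 ✓; ∠(BS, ST) = 93.50° ✗; |ST| = 23.50 ✓.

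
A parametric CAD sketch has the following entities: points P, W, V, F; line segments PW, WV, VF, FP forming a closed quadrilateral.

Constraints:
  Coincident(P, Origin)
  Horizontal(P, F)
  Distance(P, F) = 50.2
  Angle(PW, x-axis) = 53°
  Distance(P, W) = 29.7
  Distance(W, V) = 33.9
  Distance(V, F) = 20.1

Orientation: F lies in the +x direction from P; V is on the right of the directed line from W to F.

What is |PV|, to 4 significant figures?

32.33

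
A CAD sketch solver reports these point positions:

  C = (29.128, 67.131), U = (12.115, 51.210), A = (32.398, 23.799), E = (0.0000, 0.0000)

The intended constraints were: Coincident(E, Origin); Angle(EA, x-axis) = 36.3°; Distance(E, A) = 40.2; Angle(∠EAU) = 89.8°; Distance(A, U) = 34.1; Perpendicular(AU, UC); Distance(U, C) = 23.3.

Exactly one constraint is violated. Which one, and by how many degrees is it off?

Perpendicular(AU, UC) — off by 6.60°.

E = (0.00, 0.00) ✓; EA at 36.30° ✓; |EA| = 40.20 ✓; ∠EAU = 89.80° ✓; |AU| = 34.10 ✓; ∠(AU, UC) = 83.40° ✗; |UC| = 23.30 ✓.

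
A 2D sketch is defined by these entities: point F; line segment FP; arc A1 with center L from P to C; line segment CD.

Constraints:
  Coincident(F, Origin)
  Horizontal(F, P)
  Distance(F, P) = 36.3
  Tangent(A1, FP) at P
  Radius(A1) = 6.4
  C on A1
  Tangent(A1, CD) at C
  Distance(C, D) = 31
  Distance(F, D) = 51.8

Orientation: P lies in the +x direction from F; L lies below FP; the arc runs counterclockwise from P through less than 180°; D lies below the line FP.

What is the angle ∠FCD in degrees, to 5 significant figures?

113.60°

F is at the origin; F and P share the same y with |FP| = 36.3 and P on the +x side, so P = (36.300, 0.0000). The tangent condition forces LP to be normal to FP, so L = P + (0, -6.4) = (36.300, -6.4000). Since LC ⟂ CD (tangency), |LD| = √(6.4² + 31.0²) = 31.654 regardless of where C sits on A1. So D lies on both circle(F, 51.8) and circle(L, 31.654); the below-FP intersection is D = (35.167, -38.033). C is the foot of the tangent from D: C = (29.990, -7.4688).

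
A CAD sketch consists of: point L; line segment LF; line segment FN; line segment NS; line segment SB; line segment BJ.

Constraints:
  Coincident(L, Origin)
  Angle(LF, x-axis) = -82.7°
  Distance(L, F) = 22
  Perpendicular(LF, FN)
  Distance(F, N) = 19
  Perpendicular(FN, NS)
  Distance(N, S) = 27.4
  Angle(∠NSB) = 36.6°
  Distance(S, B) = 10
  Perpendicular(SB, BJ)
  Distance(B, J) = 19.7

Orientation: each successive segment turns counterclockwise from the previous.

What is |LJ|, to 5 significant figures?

32.235

L is at the origin; LF runs at -82.7° with length 22.0, so F = (2.7954, -21.822). LF ⟂ FN, so FN runs at 7.3000°; with |FN| = 19.0, N = (21.641, -19.407). FN ⟂ NS, so NS runs at 97.300°; with |NS| = 27.4, S = (18.160, 7.7705). ∠NSB = 36.6° gives SB at -119.30° from the x-axis; with |SB| = 10.0, B = (13.266, -0.95024). The perpendicularity gives BJ at right angles to SB, so BJ runs at -29.300°; with |BJ| = 19.7, J = (30.446, -10.591). Then |LJ| = |J − L| = 32.235.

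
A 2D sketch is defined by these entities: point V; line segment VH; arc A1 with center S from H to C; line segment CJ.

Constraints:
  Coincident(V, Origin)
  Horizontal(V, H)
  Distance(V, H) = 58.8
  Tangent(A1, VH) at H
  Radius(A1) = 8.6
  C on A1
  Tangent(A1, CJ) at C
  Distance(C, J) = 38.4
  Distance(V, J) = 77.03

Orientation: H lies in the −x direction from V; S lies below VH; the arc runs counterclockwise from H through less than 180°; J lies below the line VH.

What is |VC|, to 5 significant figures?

68.021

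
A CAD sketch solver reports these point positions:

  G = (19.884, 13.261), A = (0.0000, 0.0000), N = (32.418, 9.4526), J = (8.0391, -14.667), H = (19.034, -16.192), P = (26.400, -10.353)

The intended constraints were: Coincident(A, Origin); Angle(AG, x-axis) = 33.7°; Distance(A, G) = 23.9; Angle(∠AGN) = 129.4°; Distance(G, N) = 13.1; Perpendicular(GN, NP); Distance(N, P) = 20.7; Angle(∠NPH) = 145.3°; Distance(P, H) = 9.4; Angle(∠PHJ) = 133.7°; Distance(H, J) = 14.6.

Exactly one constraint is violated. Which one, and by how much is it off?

Distance(H, J) = 14.6 — off by 3.50.

A = (0.00, 0.00) ✓; AG at 33.70° ✓; |AG| = 23.90 ✓; ∠AGN = 129.4° ✓; |GN| = 13.10 ✓; ∠(GN, NP) = 90.00° ✓; |NP| = 20.70 ✓; ∠NPH = 145.3° ✓; |PH| = 9.400 ✓; ∠PHJ = 133.7° ✓; |HJ| = 11.10 ✗.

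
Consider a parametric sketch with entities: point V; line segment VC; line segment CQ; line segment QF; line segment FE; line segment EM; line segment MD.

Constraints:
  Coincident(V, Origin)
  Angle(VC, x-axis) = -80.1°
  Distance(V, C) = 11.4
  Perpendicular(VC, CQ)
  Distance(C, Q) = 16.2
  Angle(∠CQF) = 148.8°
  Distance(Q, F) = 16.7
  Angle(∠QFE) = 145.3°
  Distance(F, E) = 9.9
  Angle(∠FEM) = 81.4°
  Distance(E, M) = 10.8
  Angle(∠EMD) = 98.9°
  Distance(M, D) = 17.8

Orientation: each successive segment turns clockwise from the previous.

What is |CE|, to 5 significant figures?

38.794

V is at the origin; VC runs at -80.1° with length 11.4, so C = (1.9600, -11.230). The perpendicularity gives CQ at right angles to VC, so CQ runs at -170.10°; with |CQ| = 16.2, Q = (-13.999, -14.015). ∠CQF = 148.8° gives QF at 158.70° from the x-axis; with |QF| = 16.7, F = (-29.558, -7.9492). ∠QFE = 145.3° gives FE at 124.00° from the x-axis; with |FE| = 9.9, E = (-35.094, 0.25827). Then |CE| = |E − C| = 38.794.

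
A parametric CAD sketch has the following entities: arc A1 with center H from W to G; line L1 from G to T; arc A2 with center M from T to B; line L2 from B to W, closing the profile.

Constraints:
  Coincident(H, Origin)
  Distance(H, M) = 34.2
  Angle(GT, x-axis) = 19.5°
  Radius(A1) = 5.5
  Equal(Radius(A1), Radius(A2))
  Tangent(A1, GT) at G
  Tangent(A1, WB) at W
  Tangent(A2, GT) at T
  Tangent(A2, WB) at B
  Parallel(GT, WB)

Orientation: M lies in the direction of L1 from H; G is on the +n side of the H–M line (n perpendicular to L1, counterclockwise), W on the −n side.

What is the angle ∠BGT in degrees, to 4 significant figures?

17.83°

The slot axis is L1's direction at 19.5°, so u = (cos 19.5°, sin 19.5°) = (0.9426, 0.3338) and n = (−sin 19.5°, cos 19.5°) = (-0.3338, 0.9426). H is at the origin and M lies 34.2 along u from H, so M = 34.2·u = (32.24, 11.42). Tangency of A1 to both parallel lines with radius 5.5 puts G and W at H ± 5.5·n: G = (-1.836, 5.185), W = (1.836, -5.185). Equal radii place T and B the same way about M: T = M + 5.5·n = (30.40, 16.60), B = M − 5.5·n = (34.07, 6.232). Then cos ∠BGT = GB·GT / (|GB||GT|), giving 17.83°.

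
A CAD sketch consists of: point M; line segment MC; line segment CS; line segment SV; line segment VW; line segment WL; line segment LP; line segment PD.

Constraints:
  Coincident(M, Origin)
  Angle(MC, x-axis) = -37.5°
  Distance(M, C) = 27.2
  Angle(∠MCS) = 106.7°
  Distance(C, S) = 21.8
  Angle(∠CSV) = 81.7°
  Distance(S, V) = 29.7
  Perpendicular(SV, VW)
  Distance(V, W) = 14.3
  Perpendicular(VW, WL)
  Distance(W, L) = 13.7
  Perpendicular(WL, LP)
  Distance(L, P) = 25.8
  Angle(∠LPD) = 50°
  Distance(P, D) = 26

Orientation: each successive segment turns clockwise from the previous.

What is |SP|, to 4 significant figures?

19.70

VW ⟂ WL, so WL runs at -29.10°; with |WL| = 13.7, L = (6.812, -16.66). WL ⟂ LP, so LP runs at -119.1°; with |LP| = 25.8, P = (-5.735, -39.20). Then |SP| = |P − S| = 19.70.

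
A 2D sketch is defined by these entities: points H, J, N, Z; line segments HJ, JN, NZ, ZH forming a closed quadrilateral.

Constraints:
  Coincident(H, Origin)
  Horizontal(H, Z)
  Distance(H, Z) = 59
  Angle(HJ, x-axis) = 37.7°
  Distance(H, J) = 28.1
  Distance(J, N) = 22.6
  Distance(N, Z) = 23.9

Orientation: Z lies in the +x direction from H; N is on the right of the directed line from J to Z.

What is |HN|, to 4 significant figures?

35.17

H is at the origin; H and Z share the same y with |HZ| = 59.0 and Z in +x, so Z = (59.0, 0). HJ runs at 37.7° with |HJ| = 28.1, so J = (22.23, 17.18). N is determined by |JN| = 22.6 and |NZ| = 23.9 together: it lies at the intersection of circle(J, 22.6) and circle(Z, 23.9). With |JZ| = 40.58, the foot of the radical line on JZ is 19.55 from J and the perpendicular offset is √(22.6² − 19.55²) = 11.34. Taking the right-of-JZ solution: N = (35.14, -1.369).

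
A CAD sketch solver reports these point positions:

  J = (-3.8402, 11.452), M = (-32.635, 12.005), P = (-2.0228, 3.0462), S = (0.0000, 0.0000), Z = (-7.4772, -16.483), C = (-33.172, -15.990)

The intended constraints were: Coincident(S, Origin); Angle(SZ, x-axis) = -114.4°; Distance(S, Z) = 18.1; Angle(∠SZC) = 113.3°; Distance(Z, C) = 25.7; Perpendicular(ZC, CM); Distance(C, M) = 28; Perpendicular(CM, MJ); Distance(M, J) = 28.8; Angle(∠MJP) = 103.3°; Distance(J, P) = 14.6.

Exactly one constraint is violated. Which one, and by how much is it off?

Distance(J, P) = 14.6 — off by 6.00.

S = (0.00, 0.00) ✓; SZ at -114.4° ✓; |SZ| = 18.10 ✓; ∠SZC = 113.3° ✓; |ZC| = 25.70 ✓; ∠(ZC, CM) = 90.00° ✓; |CM| = 28.00 ✓; ∠(CM, MJ) = 90.00° ✓; |MJ| = 28.80 ✓; ∠MJP = 103.3° ✓; |JP| = 8.600 ✗.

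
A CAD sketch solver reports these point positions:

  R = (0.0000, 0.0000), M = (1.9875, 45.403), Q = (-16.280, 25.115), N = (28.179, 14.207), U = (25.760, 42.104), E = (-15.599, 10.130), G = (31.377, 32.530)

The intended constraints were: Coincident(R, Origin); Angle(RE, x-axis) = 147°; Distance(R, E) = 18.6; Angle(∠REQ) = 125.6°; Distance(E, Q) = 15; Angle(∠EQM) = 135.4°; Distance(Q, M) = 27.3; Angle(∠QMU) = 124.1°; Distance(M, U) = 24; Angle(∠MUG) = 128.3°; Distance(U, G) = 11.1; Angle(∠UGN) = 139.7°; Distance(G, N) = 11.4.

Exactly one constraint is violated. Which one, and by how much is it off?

Distance(G, N) = 11.4 — off by 7.20.

R = (0.00, 0.00) ✓; RE at 147.0° ✓; |RE| = 18.60 ✓; ∠REQ = 125.6° ✓; |EQ| = 15.00 ✓; ∠EQM = 135.4° ✓; |QM| = 27.30 ✓; ∠QMU = 124.1° ✓; |MU| = 24.00 ✓; ∠MUG = 128.3° ✓; |UG| = 11.10 ✓; ∠UGN = 139.7° ✓; |GN| = 18.60 ✗.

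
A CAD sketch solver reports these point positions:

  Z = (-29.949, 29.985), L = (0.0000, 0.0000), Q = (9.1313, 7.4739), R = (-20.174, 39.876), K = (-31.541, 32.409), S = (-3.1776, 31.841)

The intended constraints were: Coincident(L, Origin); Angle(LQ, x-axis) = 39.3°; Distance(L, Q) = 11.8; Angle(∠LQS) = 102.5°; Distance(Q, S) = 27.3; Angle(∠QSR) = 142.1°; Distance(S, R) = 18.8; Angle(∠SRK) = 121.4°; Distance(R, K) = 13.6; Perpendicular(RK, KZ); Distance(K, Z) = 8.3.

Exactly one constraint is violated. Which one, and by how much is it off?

Distance(K, Z) = 8.3 — off by 5.40.

L = (0.00, 0.00) ✓; LQ at 39.30° ✓; |LQ| = 11.80 ✓; ∠LQS = 102.5° ✓; |QS| = 27.30 ✓; ∠QSR = 142.1° ✓; |SR| = 18.80 ✓; ∠SRK = 121.4° ✓; |RK| = 13.60 ✓; ∠(RK, KZ) = 89.99° ✓; |KZ| = 2.900 ✗.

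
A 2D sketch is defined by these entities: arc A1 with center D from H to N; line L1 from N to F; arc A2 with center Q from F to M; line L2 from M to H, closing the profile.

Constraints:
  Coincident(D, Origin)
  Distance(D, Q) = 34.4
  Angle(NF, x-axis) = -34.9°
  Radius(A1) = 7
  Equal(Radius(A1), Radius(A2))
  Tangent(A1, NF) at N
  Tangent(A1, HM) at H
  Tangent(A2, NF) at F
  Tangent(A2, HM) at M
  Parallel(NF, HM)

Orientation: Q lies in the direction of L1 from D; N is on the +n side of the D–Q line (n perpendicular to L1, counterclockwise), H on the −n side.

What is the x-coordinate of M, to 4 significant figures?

24.21

Tangency of A1 to both parallel lines with radius 7.0 puts N and H at D ± 7.0·n: N = (4.005, 5.741), H = (-4.005, -5.741). Equal radii place F and M the same way about Q: F = Q + 7.0·n = (32.22, -13.94), M = Q − 7.0·n = (24.21, -25.42). So M.x = 24.21.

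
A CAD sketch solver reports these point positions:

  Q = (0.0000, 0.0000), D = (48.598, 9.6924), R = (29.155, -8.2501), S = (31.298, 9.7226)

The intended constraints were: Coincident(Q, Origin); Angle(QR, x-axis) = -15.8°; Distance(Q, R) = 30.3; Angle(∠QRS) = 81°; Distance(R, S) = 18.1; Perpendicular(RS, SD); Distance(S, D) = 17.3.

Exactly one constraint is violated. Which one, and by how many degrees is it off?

Perpendicular(RS, SD) — off by 6.70°.

Q = (0.00, 0.00) ✓; QR at -15.80° ✓; |QR| = 30.30 ✓; ∠QRS = 81.00° ✓; |RS| = 18.10 ✓; ∠(RS, SD) = 83.30° ✗; |SD| = 17.30 ✓.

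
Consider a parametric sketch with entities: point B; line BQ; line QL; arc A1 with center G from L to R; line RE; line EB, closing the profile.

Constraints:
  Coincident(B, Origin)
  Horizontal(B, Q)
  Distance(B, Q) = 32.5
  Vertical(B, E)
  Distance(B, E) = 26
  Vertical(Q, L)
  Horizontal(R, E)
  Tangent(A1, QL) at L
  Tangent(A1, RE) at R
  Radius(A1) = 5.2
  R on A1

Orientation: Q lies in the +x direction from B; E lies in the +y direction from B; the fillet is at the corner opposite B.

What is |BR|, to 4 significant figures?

37.70

The virtual corner opposite B is at (32.50, 26.00). Since A1 is tangent to QL there, GL ⟂ QL and since A1 is tangent to RE there, GR ⟂ RE, with radius 5.2, so the center G sits 5.2 in from both sides at G = (27.30, 20.80). That places the tangent points at L = (32.50, 20.80) on QL and R = (27.30, 26.00) on RE. Then |BR| = |R − B| = 37.70.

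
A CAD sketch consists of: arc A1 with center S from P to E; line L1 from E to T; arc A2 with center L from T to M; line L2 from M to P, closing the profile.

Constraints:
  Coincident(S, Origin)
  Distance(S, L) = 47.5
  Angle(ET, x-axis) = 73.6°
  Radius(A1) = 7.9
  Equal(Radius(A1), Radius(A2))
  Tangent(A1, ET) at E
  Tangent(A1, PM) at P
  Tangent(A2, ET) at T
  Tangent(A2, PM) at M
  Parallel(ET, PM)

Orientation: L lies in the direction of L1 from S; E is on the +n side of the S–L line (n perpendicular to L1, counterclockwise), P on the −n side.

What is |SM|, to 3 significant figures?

48.2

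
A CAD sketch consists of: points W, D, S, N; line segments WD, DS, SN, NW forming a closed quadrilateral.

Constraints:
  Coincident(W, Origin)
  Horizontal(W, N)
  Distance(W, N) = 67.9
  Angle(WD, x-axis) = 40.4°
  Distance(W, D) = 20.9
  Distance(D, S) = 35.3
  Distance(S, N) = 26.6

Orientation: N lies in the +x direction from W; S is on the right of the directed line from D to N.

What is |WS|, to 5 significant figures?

43.902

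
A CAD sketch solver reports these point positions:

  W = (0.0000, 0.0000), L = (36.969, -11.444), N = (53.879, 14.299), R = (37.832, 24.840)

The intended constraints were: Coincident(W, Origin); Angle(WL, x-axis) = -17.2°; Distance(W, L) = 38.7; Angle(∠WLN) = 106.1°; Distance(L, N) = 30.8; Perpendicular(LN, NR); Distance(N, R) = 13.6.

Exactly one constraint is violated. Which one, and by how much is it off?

Distance(N, R) = 13.6 — off by 5.60.

W = (0.00, 0.00) ✓; WL at -17.20° ✓; |WL| = 38.70 ✓; ∠WLN = 106.1° ✓; |LN| = 30.80 ✓; ∠(LN, NR) = 90.00° ✓; |NR| = 19.20 ✗.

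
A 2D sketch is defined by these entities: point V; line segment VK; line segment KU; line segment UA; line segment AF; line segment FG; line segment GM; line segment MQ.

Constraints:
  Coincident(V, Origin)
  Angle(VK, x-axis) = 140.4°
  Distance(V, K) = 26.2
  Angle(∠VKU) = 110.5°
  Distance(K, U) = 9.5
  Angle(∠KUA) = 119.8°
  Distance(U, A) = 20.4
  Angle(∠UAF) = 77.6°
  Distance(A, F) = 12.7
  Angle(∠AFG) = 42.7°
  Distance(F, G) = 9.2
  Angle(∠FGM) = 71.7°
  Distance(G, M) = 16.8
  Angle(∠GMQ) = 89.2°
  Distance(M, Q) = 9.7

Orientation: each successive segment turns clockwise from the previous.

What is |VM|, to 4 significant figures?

32.51

V is at the origin; VK runs at 140.4° with length 26.2, so K = (-20.19, 16.70). ∠VKU = 110.5° gives KU at 70.90° from the x-axis; with |KU| = 9.5, U = (-17.08, 25.68). ∠KUA = 119.8° gives UA at 10.70° from the x-axis; with |UA| = 20.4, A = (2.966, 29.47). ∠UAF = 77.6° gives AF at -91.70° from the x-axis; with |AF| = 12.7, F = (2.590, 16.77). ∠AFG = 42.7° gives FG at 131.0° from the x-axis; with |FG| = 9.2, G = (-3.446, 23.71). ∠FGM = 71.7° gives GM at 22.70° from the x-axis; with |GM| = 16.8, M = (12.05, 30.20). Then |VM| = |M − V| = 32.51.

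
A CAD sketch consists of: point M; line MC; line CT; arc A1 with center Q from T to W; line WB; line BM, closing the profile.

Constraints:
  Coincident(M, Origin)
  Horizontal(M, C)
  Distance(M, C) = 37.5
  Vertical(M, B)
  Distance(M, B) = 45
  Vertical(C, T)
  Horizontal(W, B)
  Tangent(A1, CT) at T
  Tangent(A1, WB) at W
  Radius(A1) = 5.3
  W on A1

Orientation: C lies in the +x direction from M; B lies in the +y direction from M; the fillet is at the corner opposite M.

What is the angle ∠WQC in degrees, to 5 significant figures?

172.40°

M is at the origin; M and C share the same y with |MC| = 37.5 and C on the +x side, so C = (37.500, 0.0000). MB is vertical with |MB| = 45.0 and B on the +y side, so B = (0.0000, 45.000). The virtual corner opposite M is at (37.500, 45.000). The tangent condition forces QT to be normal to CT and A1 meets WB tangentially, so QW is at right angles to WB, with radius 5.3, so the center Q sits 5.3 in from both sides at Q = (32.200, 39.700). That places the tangent points at T = (37.500, 39.700) on CT and W = (32.200, 45.000) on WB. Then cos ∠WQC = QW·QC / (|QW||QC|), giving 172.40°.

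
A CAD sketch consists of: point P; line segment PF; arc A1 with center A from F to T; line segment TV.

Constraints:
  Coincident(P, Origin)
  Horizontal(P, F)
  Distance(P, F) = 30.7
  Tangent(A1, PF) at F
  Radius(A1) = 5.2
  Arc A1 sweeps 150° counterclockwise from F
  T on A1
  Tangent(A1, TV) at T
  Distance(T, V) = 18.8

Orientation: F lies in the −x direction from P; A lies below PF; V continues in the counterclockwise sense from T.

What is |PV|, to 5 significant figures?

25.585

On A1, F sits at bearing 90° from A; a 150° counterclockwise sweep puts T at bearing 240°, so T = A + 5.2·(cos 240°, sin 240°) = (-33.300, -9.7033). A1 meets TV tangentially, so AT is at right angles to TV, so TV runs along (−sin 240°, cos 240°); with |TV| = 18.8, V = (-17.019, -19.103). Then |PV| = |V − P| = 25.585.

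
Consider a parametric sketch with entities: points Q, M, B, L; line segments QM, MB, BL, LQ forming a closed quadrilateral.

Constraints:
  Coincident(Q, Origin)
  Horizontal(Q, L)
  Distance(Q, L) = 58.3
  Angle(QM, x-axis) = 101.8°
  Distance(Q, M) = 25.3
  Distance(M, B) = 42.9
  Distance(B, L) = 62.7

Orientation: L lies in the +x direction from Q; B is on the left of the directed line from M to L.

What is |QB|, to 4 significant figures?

59.99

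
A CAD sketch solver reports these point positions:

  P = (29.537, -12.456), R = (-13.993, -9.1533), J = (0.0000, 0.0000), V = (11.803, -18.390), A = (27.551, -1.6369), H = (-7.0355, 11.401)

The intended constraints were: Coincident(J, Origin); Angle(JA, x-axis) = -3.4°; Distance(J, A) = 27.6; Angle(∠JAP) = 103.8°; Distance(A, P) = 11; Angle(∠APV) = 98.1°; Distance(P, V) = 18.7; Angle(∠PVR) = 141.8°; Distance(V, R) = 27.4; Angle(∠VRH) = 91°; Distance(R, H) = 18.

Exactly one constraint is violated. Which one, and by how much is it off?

Distance(R, H) = 18 — off by 3.70.

J = (0.00, 0.00) ✓; JA at -3.400° ✓; |JA| = 27.60 ✓; ∠JAP = 103.8° ✓; |AP| = 11.00 ✓; ∠APV = 98.10° ✓; |PV| = 18.70 ✓; ∠PVR = 141.8° ✓; |VR| = 27.40 ✓; ∠VRH = 91.00° ✓; |RH| = 21.70 ✗.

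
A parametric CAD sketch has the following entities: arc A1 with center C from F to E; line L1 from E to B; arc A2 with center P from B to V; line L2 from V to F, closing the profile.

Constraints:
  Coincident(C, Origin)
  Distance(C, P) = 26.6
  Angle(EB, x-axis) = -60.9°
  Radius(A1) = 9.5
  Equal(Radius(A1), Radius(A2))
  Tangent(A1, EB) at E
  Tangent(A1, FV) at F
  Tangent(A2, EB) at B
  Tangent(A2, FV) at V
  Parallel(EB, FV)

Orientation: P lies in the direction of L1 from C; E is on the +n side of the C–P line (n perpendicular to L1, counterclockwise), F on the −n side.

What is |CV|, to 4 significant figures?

28.25

Tangency of A1 to both parallel lines with radius 9.5 puts E and F at C ± 9.5·n: E = (8.301, 4.620), F = (-8.301, -4.620). Equal radii place B and V the same way about P: B = P + 9.5·n = (21.24, -18.62), V = P − 9.5·n = (4.636, -27.86). Then |CV| = |V − C| = 28.25.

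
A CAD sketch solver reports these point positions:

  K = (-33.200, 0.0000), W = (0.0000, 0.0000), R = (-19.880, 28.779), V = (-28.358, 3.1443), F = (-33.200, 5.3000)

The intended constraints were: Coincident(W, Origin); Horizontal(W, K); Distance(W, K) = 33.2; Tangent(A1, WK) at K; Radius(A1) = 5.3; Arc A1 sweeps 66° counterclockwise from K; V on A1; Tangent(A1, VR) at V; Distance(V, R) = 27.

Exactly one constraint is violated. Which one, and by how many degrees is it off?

Tangent(A1, VR) at V — off by 5.70°.

W = (0.00, 0.00) ✓; W.y = 0.00, K.y = 0.00 ✓; |WK| = 33.20 ✓; ∠(FK, KW) = 90.00° ✓; |FK| = 5.300 ✓; bearing(F→V) − bearing(F→K) = 66.00° ✓; |FV| = 5.300 ✓; ∠(FV, VR) = 84.30° ✗; |VR| = 27.00 ✓.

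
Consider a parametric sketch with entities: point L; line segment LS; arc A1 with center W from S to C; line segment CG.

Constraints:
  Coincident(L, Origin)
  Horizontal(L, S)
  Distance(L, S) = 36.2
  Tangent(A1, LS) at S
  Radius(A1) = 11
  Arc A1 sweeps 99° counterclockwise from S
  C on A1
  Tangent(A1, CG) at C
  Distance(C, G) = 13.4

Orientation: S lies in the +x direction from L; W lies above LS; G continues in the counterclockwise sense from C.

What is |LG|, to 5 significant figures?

51.922

L is at the origin; L and S share the same y with |LS| = 36.2 and S on the +x side, so S = (36.200, 0.0000). Tangency of A1 to LS means the radius WS is perpendicular to LS, so W = S + (0, 11) = (36.200, 11.000). On A1, S sits at bearing -90° from W; a 99° counterclockwise sweep puts C at bearing 9°, so C = W + 11.0·(cos 9°, sin 9°) = (47.065, 12.721). A1 meets CG tangentially, so WC is at right angles to CG, so CG runs along (−sin 9°, cos 9°); with |CG| = 13.4, G = (44.968, 25.956). Then |LG| = |G − L| = 51.922.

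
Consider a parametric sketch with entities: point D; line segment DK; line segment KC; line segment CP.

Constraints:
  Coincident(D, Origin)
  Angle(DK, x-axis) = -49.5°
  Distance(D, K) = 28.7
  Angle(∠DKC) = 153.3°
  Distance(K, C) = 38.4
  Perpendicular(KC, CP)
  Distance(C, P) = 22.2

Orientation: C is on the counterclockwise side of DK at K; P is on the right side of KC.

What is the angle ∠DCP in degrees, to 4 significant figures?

101.4°

D is at the origin; DK runs at -49.5° with length 28.7, so K = 28.7·(cos -49.5°, sin -49.5°) = (18.64, -21.82). ∠DKC = 153.3°, so KC runs at -49.5° + (180° − 153.3°) = -22.80° from the x-axis; with |KC| = 38.4, C = K + 38.4·(cos -22.80°, sin -22.80°) = (54.04, -36.70). The perpendicularity gives CP at right angles to KC; with |CP| = 22.2 on the right of KC, P = C + 22.2·(-0.3875, -0.9219) = (45.44, -57.17). Then cos ∠DCP = CD·CP / (|CD||CP|), giving 101.4°.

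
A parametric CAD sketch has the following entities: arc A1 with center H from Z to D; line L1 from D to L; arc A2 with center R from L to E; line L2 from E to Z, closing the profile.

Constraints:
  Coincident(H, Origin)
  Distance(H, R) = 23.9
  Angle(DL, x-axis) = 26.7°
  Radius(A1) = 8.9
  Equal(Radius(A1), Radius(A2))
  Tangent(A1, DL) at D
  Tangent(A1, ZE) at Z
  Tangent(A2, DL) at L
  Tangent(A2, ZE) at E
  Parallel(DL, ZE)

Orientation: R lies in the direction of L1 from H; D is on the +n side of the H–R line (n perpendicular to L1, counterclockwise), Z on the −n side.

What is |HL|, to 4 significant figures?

25.50

The slot axis is L1's direction at 26.7°, so u = (cos 26.7°, sin 26.7°) = (0.8934, 0.4493) and n = (−sin 26.7°, cos 26.7°) = (-0.4493, 0.8934). H is at the origin and R lies 23.9 along u from H, so R = 23.9·u = (21.35, 10.74). Tangency of A1 to both parallel lines with radius 8.9 puts D and Z at H ± 8.9·n: D = (-3.999, 7.951), Z = (3.999, -7.951). Equal radii place L and E the same way about R: L = R + 8.9·n = (17.35, 18.69), E = R − 8.9·n = (25.35, 2.788). Then |HL| = |L − H| = 25.50.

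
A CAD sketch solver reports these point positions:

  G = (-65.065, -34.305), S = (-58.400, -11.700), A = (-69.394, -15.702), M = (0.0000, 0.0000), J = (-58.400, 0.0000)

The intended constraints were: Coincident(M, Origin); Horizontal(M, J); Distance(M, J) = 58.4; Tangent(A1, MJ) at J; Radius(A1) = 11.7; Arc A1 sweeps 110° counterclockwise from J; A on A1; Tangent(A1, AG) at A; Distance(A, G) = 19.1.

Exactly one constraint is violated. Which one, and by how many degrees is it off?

Tangent(A1, AG) at A — off by 6.90°.

M = (0.00, 0.00) ✓; M.y = 0.00, J.y = 0.00 ✓; |MJ| = 58.40 ✓; ∠(SJ, JM) = 90.00° ✓; |SJ| = 11.70 ✓; bearing(S→A) − bearing(S→J) = 110.0° ✓; |SA| = 11.70 ✓; ∠(SA, AG) = 96.90° ✗; |AG| = 19.10 ✓.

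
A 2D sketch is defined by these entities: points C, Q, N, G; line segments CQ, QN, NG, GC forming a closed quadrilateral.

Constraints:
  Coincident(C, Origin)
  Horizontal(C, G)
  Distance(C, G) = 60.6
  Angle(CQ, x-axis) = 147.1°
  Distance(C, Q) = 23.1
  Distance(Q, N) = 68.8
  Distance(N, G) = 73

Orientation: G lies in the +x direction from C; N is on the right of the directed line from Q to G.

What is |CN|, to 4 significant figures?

51.20

Checks: |QN| = 68.80 ✓; |NG| = 73.00 ✓.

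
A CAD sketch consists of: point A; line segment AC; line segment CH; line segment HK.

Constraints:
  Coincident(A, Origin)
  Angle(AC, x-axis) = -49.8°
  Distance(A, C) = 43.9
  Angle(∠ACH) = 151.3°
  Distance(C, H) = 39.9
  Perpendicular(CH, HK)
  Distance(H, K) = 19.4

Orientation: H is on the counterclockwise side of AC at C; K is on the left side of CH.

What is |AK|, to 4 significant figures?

78.42

A is at the origin; AC runs at -49.8° with length 43.9, so C = 43.9·(cos -49.8°, sin -49.8°) = (28.34, -33.53). ∠ACH = 151.3°, so CH runs at -49.8° + (180° − 151.3°) = -21.10° from the x-axis; with |CH| = 39.9, H = C + 39.9·(cos -21.10°, sin -21.10°) = (65.56, -47.89). CH ⟂ HK; with |HK| = 19.4 on the left of CH, K = H + 19.4·(0.3600, 0.9330) = (72.54, -29.80). Then |AK| = |K − A| = 78.42.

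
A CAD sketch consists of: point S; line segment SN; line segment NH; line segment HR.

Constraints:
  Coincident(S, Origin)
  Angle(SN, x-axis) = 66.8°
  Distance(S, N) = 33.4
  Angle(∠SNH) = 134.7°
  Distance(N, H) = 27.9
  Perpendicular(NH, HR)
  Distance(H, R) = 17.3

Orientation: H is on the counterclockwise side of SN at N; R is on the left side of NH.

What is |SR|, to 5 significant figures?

51.795

∠SNH = 134.7°, so NH runs at 66.8° + (180° − 134.7°) = 112.10° from the x-axis; with |NH| = 27.9, H = N + 27.9·(cos 112.10°, sin 112.10°) = (2.6610, 56.549). The perpendicularity gives HR at right angles to NH; with |HR| = 17.3 on the left of NH, R = H + 17.3·(-0.92653, -0.37622) = (-13.368, 50.041). Then |SR| = |R − S| = 51.795.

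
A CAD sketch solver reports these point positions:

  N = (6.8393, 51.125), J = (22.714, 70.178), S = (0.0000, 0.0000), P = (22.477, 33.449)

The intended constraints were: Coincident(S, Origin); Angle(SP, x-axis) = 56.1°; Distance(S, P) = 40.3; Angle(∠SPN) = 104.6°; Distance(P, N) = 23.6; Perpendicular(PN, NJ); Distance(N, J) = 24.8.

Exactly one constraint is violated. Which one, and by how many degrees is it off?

Perpendicular(PN, NJ) — off by 8.70°.

S = (0.00, 0.00) ✓; SP at 56.10° ✓; |SP| = 40.30 ✓; ∠SPN = 104.6° ✓; |PN| = 23.60 ✓; ∠(PN, NJ) = 81.30° ✗; |NJ| = 24.80 ✓.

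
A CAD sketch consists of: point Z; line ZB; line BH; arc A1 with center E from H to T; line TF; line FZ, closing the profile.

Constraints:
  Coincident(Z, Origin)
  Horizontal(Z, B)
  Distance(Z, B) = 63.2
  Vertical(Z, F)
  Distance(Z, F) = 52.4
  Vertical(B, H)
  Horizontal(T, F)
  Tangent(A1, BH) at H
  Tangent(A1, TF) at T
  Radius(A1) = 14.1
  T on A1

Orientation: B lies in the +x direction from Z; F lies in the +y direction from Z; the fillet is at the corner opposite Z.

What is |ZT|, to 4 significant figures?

71.81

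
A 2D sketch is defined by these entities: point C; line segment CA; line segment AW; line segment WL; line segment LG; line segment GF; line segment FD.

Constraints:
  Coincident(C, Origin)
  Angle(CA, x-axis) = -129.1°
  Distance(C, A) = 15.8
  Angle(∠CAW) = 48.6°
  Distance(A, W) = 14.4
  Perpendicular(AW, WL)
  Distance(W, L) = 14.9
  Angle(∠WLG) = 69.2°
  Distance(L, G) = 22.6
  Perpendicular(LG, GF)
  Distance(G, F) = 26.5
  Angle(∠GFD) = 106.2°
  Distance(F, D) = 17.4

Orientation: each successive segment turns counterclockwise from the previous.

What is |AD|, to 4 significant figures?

25.95

C is at the origin; CA runs at -129.1° with length 15.8, so A = (-9.965, -12.26). ∠CAW = 48.6° gives AW at 2.300° from the x-axis; with |AW| = 14.4, W = (4.424, -11.68). AW is perpendicular to WL, so WL runs at 92.30°; with |WL| = 14.9, L = (3.826, 3.204). ∠WLG = 69.2° gives LG at -156.9° from the x-axis; with |LG| = 22.6, G = (-16.96, -5.662). The perpendicularity gives GF at right angles to LG, so GF runs at -66.90°; with |GF| = 26.5, F = (-6.565, -30.04). ∠GFD = 106.2° gives FD at 6.900° from the x-axis; with |FD| = 17.4, D = (10.71, -27.95). Then |AD| = |D − A| = 25.95.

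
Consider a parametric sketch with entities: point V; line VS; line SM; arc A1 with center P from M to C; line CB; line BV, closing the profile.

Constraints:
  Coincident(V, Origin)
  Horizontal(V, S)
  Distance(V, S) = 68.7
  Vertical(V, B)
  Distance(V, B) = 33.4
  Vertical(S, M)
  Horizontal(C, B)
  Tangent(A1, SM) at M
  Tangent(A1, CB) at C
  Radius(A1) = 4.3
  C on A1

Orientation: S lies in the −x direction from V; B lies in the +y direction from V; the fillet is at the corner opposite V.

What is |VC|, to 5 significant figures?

72.546

V is at the origin; VS is horizontal with |VS| = 68.7 and S on the −x side, so S = (-68.700, 0.0000). V and B share the same x with |VB| = 33.4 and B on the +y side, so B = (0.0000, 33.400). The virtual corner opposite V is at (-68.700, 33.400). Tangency of A1 to SM means the radius PM is perpendicular to SM and since A1 is tangent to CB there, PC ⟂ CB, with radius 4.3, so the center P sits 4.3 in from both sides at P = (-64.400, 29.100). That places the tangent points at M = (-68.700, 29.100) on SM and C = (-64.400, 33.400) on CB. Then |VC| = |C − V| = 72.546.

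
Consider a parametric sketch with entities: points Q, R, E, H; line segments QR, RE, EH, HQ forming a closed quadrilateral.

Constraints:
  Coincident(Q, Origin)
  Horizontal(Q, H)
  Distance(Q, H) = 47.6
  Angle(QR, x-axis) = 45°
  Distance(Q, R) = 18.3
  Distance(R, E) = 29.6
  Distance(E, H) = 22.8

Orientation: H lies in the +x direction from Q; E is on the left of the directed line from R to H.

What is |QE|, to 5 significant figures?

46.611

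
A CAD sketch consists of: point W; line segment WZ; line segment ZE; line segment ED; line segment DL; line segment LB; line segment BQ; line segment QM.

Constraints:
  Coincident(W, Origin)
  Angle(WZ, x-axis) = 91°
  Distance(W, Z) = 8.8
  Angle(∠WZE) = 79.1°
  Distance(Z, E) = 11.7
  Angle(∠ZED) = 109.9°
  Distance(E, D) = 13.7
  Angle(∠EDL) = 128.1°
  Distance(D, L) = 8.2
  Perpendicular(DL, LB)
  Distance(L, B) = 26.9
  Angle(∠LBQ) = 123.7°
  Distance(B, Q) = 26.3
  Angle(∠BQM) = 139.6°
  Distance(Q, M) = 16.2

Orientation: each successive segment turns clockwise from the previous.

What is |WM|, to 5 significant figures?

42.107

∠LBQ = 123.7° gives BQ at 81.800° from the x-axis; with |BQ| = 26.3, Q = (-7.9959, 31.188). ∠BQM = 139.6° gives QM at 41.400° from the x-axis; with |QM| = 16.2, M = (4.1559, 41.901). Then |WM| = |M − W| = 42.107.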